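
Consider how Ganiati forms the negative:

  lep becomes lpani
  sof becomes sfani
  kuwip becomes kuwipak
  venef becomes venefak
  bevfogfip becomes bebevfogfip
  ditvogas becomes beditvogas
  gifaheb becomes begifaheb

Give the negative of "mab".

mbani

lep and kuwip both end in -p yet inflect differently (lpani, kuwipak), so the final letter is not what conditions the rule; the number of vowels is.
"mab" has 1 vowel. The stems with 1 vowel (lep → lpani, sof → sfani) delete the last vowel and add -ani.
So mab → mbani.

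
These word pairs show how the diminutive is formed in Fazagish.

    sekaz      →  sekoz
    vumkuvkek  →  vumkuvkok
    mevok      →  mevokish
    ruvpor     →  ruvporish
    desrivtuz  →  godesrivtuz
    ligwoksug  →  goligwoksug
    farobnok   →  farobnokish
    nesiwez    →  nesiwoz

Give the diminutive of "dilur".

godilur

desrivtuz and sekaz both end in -z yet inflect differently (godesrivtuz, sekoz), so the final letter is not what conditions the rule; the last vowel is.
"dilur" has last vowel 'u'. The stems whose last vowel is 'u' (ligwoksug → goligwoksug, desrivtuz → godesrivtuz) add the prefix go-.
The other patterns: stems whose last vowel is 'o' add -ish; stems whose last vowel is 'a' or 'e' change the last vowel to 'o'.
So dilur → godilur.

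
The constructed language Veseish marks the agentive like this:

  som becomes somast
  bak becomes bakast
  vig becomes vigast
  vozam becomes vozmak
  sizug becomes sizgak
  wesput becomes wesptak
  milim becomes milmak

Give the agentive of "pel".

pelast

som and vozam both end in -m yet inflect differently (somast, vozmak), so the final letter is not what conditions the rule; the number of vowels is.
"pel" has 1 vowel. The stems with 1 vowel (som → somast, bak → bakast, vig → vigast) add -ast.
So pel → pelast.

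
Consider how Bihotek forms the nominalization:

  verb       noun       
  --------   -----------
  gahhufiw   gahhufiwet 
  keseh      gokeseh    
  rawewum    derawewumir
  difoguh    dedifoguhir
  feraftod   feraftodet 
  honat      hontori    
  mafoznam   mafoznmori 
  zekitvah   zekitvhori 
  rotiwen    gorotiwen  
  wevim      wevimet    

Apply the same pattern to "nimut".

denimutir

"nimut" has last vowel 'u'. The stems whose last vowel is 'u' (difoguh → dedifoguhir, rawewum → derawewumir) add de- … -ir around the stem.
The other patterns: stems whose last vowel is 'a' delete the last vowel and add -ori; stems whose last vowel is 'e' add the prefix go-; stems whose last vowel is 'i' or 'o' add -et.
So nimut → denimutir.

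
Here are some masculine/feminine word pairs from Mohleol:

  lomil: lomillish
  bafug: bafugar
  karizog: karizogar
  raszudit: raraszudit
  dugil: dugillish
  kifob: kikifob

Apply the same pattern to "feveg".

lomil and raszudit both have last vowel 'i' yet inflect differently (lomillish, raraszudit), so the last vowel is not what conditions the rule; the final letter is.
"feveg" ends in -g. The stems ending in -g (bafug → bafugar, karizog → karizogar) add -ar.
So feveg → fevegar.

fevegar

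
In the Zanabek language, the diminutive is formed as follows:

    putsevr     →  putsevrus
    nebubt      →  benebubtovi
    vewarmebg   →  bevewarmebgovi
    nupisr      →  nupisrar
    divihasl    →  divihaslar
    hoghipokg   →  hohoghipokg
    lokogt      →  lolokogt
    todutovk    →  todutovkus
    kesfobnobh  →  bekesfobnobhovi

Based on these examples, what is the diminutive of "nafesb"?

nupisr and putsevr both end in -r yet inflect differently (nupisrar, putsevrus), so the final letter is not what conditions the rule; the second-to-last letter is.
"nafesb" has second-to-last letter 's'. The stems whose second-to-last letter is 's' (divihasl → divihaslar, nupisr → nupisrar) add -ar.
So nafesb → nafesbar.

nafesbar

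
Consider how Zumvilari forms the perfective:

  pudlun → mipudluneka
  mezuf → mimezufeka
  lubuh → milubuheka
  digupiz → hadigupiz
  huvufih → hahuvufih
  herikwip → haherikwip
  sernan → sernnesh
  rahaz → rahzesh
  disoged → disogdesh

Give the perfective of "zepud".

lubuh and huvufih both end in -h yet inflect differently (milubuheka, hahuvufih), so the final letter is not what conditions the rule; the last vowel is.
"zepud" has last vowel 'u'. The stems whose last vowel is 'u' (pudlun → mipudluneka, mezuf → mimezufeka, lubuh → milubuheka) add mi- … -eka around the stem.
The other patterns: stems whose last vowel is 'i' add the prefix ha-; stems whose last vowel is 'a' or 'e' delete the last vowel and add -esh.
So zepud → mizepudeka.

mizepudeka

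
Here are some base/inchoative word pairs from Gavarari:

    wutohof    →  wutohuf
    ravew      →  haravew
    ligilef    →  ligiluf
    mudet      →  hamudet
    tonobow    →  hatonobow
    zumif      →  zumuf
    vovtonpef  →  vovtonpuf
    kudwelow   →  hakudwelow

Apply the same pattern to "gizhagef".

ligilef and mudet both have last vowel 'e' yet inflect differently (ligiluf, hamudet), so the last vowel is not what conditions the rule; the final letter is.
"gizhagef" ends in -f. The stems ending in -f (ligilef → ligiluf, wutohof → wutohuf, zumif → zumuf) change the last vowel to 'u'.
The other pattern: stems ending in -t or -w add the prefix ha-.
So gizhagef → gizhaguf.

gizhaguf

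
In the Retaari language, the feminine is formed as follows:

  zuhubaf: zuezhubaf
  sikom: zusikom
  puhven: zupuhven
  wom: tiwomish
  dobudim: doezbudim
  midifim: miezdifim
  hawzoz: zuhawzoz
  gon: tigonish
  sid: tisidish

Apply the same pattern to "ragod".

zuragod

gon and puhven both end in -n yet inflect differently (tigonish, zupuhven), so the final letter is not what conditions the rule; the number of vowels is.
"ragod" has 2 vowels. The stems with 2 vowels (puhven → zupuhven, hawzoz → zuhawzoz, sikom → zusikom) add the prefix zu-.
So ragod → zuragod.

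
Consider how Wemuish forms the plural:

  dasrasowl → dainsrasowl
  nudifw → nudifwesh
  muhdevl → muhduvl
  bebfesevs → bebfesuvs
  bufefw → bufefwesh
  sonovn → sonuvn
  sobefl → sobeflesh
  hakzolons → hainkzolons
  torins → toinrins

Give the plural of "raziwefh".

raziwefhesh

sobefl and muhdevl both end in -l yet inflect differently (sobeflesh, muhduvl), so the final letter is not what conditions the rule; the second-to-last letter is.
"raziwefh" has second-to-last letter 'f'. The stems whose second-to-last letter is 'f' (sobefl → sobeflesh, nudifw → nudifwesh, bufefw → bufefwesh) add -esh.
The other patterns: stems whose second-to-last letter is 'v' change the last vowel to 'u'; stems whose second-to-last letter is 'n' or 'w' insert -in- after the first vowel.
So raziwefh → raziwefhesh.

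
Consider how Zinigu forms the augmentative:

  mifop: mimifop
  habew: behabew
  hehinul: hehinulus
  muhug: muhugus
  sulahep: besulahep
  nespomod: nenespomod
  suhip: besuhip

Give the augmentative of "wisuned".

mifop and sulahep both end in -p yet inflect differently (mimifop, besulahep), so the final letter is not what conditions the rule; the last vowel is.
"wisuned" has last vowel 'e'. The stems whose last vowel is 'e' (sulahep → besulahep, habew → behabew) add the prefix be-.
The other patterns: stems whose last vowel is 'o' repeat the first consonant+vowel as a prefix; stems whose last vowel is 'u' add -us.
So wisuned → bewisuned.

bewisuned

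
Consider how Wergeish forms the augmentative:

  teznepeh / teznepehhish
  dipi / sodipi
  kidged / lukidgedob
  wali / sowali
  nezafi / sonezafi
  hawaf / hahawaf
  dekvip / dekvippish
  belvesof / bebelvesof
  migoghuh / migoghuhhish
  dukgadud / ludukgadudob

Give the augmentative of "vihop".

vihoppish

wali and dekvip both have last vowel 'i' yet inflect differently (sowali, dekvippish), so the last vowel is not what conditions the rule; the final letter is.
"vihop" ends in -p. The one such stem in the data (dekvip → dekvippish) doubles the final consonant and adds -ish (as do teznepeh, migoghuh), so the same rule applies.
So vihop → vihoppish.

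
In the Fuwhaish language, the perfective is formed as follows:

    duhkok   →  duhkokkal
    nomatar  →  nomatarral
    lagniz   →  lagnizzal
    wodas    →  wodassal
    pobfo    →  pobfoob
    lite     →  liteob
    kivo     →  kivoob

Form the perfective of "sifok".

sifokkal

duhkok and pobfo both have last vowel 'o' yet inflect differently (duhkokkal, pobfoob), so the last vowel is not what conditions the rule; whether the stem ends in a vowel or a consonant is.
"sifok" ends in a consonant. The stems ending in a consonant (duhkok → duhkokkal, nomatar → nomatarral, lagniz → lagnizzal) double the final consonant and add -al.
The other pattern: stems ending in a vowel add -ob.
So sifok → sifokkal.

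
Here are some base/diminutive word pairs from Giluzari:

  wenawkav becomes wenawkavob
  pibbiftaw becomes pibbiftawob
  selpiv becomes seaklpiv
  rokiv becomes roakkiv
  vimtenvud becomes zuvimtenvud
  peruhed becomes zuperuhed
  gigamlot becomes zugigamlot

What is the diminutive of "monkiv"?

"monkiv" has last vowel 'i'. The stems whose last vowel is 'i' (selpiv → seaklpiv, rokiv → roakkiv) insert -ak- after the first vowel.
So monkiv → moaknkiv.

moaknkiv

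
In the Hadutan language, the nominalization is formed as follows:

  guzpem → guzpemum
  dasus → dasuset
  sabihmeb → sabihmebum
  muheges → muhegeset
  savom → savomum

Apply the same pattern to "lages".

"lages" ends in -s. The stems ending in -s (muheges → muhegeset, dasus → dasuset) add -et.
So lages → lageset.

lageset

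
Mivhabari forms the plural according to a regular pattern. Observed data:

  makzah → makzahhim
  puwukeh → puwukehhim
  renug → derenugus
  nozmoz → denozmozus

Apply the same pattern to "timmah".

"timmah" ends in -h. The stems ending in -h (makzah → makzahhim, puwukeh → puwukehhim) double the final consonant and add -im.
The other pattern: stems ending in -g or -z add de- … -us around the stem.
So timmah → timmahhim.

timmahhim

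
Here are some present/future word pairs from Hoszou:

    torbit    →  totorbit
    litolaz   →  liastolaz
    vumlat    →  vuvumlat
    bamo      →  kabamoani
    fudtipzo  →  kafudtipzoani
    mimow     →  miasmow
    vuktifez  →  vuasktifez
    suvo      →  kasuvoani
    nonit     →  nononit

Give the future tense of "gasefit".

"gasefit" ends in -t. The stems ending in -t (vumlat → vuvumlat, torbit → totorbit, nonit → nononit) repeat the first consonant+vowel as a prefix.
So gasefit → gagasefit.

gagasefit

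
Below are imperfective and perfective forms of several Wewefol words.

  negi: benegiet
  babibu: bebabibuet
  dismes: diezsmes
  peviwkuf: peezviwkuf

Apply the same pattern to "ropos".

"ropos" ends in a consonant. The stems ending in a consonant (peviwkuf → peezviwkuf, dismes → diezsmes) insert -ez- after the first vowel.
The other pattern: stems ending in a vowel add be- … -et around the stem.
So ropos → roezpos.

roezpos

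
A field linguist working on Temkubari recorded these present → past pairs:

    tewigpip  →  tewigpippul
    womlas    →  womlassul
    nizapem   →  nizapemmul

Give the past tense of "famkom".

famkommul

Every pair shown (tewigpip → tewigpippul, womlas → womlassul, nizapem → nizapemmul) follows the same rule: double the final consonant and add -ul.
So famkom → famkommul.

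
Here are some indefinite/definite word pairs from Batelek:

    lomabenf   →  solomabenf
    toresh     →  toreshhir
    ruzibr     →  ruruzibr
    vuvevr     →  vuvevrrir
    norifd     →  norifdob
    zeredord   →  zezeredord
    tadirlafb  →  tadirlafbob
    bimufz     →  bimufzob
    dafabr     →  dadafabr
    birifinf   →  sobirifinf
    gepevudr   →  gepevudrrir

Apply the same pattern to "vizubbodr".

vizubbodrrir

norifd and zeredord both end in -d yet inflect differently (norifdob, zezeredord), so the final letter is not what conditions the rule; the second-to-last letter is.
"vizubbodr" has second-to-last letter 'd'. The one such stem in the data (gepevudr → gepevudrrir) doubles the final consonant and adds -ir (as do vuvevr, toresh), so the same rule applies.
The other patterns: stems whose second-to-last letter is 'f' add -ob; stems whose second-to-last letter is 'n' add the prefix so-; stems whose second-to-last letter is 'b' or 'r' repeat the first consonant+vowel as a prefix.
So vizubbodr → vizubbodrrir.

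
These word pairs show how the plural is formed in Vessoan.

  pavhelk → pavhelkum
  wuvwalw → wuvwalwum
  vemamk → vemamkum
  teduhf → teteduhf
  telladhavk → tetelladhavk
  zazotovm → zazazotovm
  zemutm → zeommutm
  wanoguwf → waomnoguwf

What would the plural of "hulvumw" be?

hulvumwum

pavhelk and telladhavk both end in -k yet inflect differently (pavhelkum, tetelladhavk), so the final letter is not what conditions the rule; the second-to-last letter is.
"hulvumw" has second-to-last letter 'm'. The one such stem in the data (vemamk → vemamkum) adds -um, so the same rule applies.
So hulvumw → hulvumwum.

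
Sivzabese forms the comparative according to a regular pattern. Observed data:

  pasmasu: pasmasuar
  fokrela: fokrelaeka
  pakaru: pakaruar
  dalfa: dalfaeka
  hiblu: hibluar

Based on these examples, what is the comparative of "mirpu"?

"mirpu" ends in -u. The stems ending in -u (pasmasu → pasmasuar, hiblu → hibluar, pakaru → pakaruar) add -ar.
The other pattern: stems ending in -a add -eka.
So mirpu → mirpuar.

mirpuar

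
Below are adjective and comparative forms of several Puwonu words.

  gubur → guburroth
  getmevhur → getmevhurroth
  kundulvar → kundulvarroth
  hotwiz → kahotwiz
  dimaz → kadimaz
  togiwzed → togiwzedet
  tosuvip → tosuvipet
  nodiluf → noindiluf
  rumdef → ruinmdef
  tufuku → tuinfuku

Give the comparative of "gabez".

kundulvar and dimaz both have last vowel 'a' yet inflect differently (kundulvarroth, kadimaz), so the last vowel is not what conditions the rule; the final letter is.
"gabez" ends in -z. The stems ending in -z (hotwiz → kahotwiz, dimaz → kadimaz) add the prefix ka-.
So gabez → kagabez.

kagabez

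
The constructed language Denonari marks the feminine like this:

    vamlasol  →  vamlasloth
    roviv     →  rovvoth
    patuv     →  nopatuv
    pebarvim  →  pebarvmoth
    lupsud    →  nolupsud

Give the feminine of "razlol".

razlloth

patuv and roviv both end in -v yet inflect differently (nopatuv, rovvoth), so the final letter is not what conditions the rule; the last vowel is.
"razlol" has last vowel 'o'. The one such stem in the data (vamlasol → vamlasloth) deletes the last vowel and adds -oth (as do pebarvim, roviv), so the same rule applies.
So razlol → razlloth.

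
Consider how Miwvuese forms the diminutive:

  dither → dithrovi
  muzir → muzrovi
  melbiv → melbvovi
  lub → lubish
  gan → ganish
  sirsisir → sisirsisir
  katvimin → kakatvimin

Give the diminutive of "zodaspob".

zozodaspob

"zodaspob" has 3 vowels. The stems with 3 vowels (katvimin → kakatvimin, sirsisir → sisirsisir) repeat the first consonant+vowel as a prefix.
The other patterns: stems with 1 vowel add -ish; stems with 2 vowels delete the last vowel and add -ovi.
So zodaspob → zozodaspob.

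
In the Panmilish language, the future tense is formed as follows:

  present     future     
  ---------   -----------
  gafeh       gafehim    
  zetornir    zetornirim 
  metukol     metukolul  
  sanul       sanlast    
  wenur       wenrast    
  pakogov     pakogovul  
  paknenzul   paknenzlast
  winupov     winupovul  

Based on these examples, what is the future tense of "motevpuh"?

"motevpuh" has last vowel 'u'. The stems whose last vowel is 'u' (wenur → wenrast, paknenzul → paknenzlast, sanul → sanlast) delete the last vowel and add -ast.
So motevpuh → motevphast.

motevphast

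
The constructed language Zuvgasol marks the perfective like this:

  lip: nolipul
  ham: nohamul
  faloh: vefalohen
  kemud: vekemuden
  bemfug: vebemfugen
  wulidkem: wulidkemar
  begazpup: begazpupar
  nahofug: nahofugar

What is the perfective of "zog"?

nozogul

ham and wulidkem both end in -m yet inflect differently (nohamul, wulidkemar), so the final letter is not what conditions the rule; the number of vowels is.
"zog" has 1 vowel. The stems with 1 vowel (lip → nolipul, ham → nohamul) add no- … -ul around the stem.
The other patterns: stems with 2 vowels add ve- … -en around the stem; stems with 3 vowels add -ar.
So zog → nozogul.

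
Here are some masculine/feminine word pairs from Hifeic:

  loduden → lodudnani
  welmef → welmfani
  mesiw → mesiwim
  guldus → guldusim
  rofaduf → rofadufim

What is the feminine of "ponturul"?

welmef and rofaduf both end in -f yet inflect differently (welmfani, rofadufim), so the final letter is not what conditions the rule; the last vowel is.
"ponturul" has last vowel 'u'. The stems whose last vowel is 'u' (guldus → guldusim, rofaduf → rofadufim) add -im.
So ponturul → ponturulim.

ponturulim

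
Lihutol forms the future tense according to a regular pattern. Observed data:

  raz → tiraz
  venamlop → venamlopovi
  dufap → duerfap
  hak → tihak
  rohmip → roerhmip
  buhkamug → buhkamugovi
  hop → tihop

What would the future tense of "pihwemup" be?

pihwemupovi

hop and rohmip both end in -p yet inflect differently (tihop, roerhmip), so the final letter is not what conditions the rule; the number of vowels is.
"pihwemup" has 3 vowels. The stems with 3 vowels (buhkamug → buhkamugovi, venamlop → venamlopovi) add -ovi.
The other patterns: stems with 1 vowel add the prefix ti-; stems with 2 vowels insert -er- after the first vowel.
So pihwemup → pihwemupovi.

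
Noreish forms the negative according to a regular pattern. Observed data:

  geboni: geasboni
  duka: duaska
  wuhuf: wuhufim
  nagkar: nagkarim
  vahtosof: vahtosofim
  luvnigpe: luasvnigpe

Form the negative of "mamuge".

"mamuge" ends in a vowel. The stems ending in a vowel (duka → duaska, geboni → geasboni, luvnigpe → luasvnigpe) insert -as- after the first vowel.
So mamuge → maasmuge.

maasmuge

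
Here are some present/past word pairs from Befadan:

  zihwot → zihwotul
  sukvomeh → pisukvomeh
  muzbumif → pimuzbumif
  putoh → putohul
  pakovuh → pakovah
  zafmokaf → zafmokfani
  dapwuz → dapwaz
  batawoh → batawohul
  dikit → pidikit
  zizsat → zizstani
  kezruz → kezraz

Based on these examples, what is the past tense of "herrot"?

"herrot" has last vowel 'o'. The stems whose last vowel is 'o' (zihwot → zihwotul, putoh → putohul, batawoh → batawohul) add -ul.
The other patterns: stems whose last vowel is 'a' delete the last vowel and add -ani; stems whose last vowel is 'u' change the last vowel to 'a'; stems whose last vowel is 'e' or 'i' add the prefix pi-.
So herrot → herrotul.

herrotul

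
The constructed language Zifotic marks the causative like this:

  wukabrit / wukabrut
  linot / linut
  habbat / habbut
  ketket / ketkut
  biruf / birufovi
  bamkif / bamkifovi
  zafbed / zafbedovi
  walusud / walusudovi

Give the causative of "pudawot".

pudawut

"pudawot" ends in -t. The stems ending in -t (wukabrit → wukabrut, linot → linut, habbat → habbut) change the last vowel to 'u'.
So pudawot → pudawut.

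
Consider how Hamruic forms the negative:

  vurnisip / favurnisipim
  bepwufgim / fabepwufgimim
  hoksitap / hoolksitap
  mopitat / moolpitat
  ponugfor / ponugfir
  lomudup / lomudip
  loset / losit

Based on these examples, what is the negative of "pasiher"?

vurnisip and hoksitap both end in -p yet inflect differently (favurnisipim, hoolksitap), so the final letter is not what conditions the rule; the last vowel is.
"pasiher" has last vowel 'e'. The one such stem in the data (loset → losit) changes the last vowel to 'i' (as do ponugfor, lomudup), so the same rule applies.
The other patterns: stems whose last vowel is 'i' add fa- … -im around the stem; stems whose last vowel is 'a' insert -ol- after the first vowel.
So pasiher → pasihir.

pasihir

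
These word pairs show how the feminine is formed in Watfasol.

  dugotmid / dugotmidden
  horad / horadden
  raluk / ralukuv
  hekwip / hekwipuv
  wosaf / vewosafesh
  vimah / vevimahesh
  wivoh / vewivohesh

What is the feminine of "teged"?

tegedden

dugotmid and hekwip both have last vowel 'i' yet inflect differently (dugotmidden, hekwipuv), so the last vowel is not what conditions the rule; the final letter is.
"teged" ends in -d. The stems ending in -d (dugotmid → dugotmidden, horad → horadden) double the final consonant and add -en.
So teged → tegedden.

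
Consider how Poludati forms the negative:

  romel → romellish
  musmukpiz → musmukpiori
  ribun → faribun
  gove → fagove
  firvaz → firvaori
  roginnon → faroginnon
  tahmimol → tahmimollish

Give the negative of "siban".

fasiban

"siban" ends in -n. The stems ending in -n (roginnon → faroginnon, ribun → faribun) add the prefix fa-.
So siban → fasiban.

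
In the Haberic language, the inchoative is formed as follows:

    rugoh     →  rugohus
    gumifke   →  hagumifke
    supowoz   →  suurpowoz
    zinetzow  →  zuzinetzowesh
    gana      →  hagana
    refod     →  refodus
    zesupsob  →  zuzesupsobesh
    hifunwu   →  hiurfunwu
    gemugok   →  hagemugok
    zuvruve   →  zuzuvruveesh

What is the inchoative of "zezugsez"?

zuzezugsezesh

zuvruve and gumifke both end in -e yet inflect differently (zuzuvruveesh, hagumifke), so the final letter is not what conditions the rule; the first letter is.
"zezugsez" begins with z-. The stems beginning with z- (zuvruve → zuzuvruveesh, zesupsob → zuzesupsobesh, zinetzow → zuzinetzowesh) add zu- … -esh around the stem.
So zezugsez → zuzezugsezesh.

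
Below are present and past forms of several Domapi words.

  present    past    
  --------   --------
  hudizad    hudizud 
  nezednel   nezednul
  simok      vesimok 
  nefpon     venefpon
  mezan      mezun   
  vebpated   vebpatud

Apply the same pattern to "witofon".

"witofon" has last vowel 'o'. The stems whose last vowel is 'o' (simok → vesimok, nefpon → venefpon) add the prefix ve-.
The other pattern: stems whose last vowel is 'a' or 'e' change the last vowel to 'u'.
So witofon → vewitofon.

vewitofon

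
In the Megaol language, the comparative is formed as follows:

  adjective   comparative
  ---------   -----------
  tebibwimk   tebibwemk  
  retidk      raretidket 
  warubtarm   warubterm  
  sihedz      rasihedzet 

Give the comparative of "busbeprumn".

retidk and tebibwimk both end in -k yet inflect differently (raretidket, tebibwemk), so the final letter is not what conditions the rule; the second-to-last letter is.
"busbeprumn" has second-to-last letter 'm'. The one such stem in the data (tebibwimk → tebibwemk) changes the last vowel to 'e' (as does warubtarm), so the same rule applies.
So busbeprumn → busbepremn.

busbepremn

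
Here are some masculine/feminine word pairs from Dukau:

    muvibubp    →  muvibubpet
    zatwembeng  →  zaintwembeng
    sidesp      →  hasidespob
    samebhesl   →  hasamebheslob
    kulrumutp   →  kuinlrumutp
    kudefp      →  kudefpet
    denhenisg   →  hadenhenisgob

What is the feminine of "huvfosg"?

hahuvfosgob

kulrumutp and sidesp both end in -p yet inflect differently (kuinlrumutp, hasidespob), so the final letter is not what conditions the rule; the second-to-last letter is.
"huvfosg" has second-to-last letter 's'. The stems whose second-to-last letter is 's' (sidesp → hasidespob, denhenisg → hadenhenisgob, samebhesl → hasamebheslob) add ha- … -ob around the stem.
So huvfosg → hahuvfosgob.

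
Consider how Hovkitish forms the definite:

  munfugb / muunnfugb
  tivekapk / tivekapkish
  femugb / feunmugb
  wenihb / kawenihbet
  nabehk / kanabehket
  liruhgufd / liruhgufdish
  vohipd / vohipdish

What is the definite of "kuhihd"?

kakuhihdet

wenihb and femugb both end in -b yet inflect differently (kawenihbet, feunmugb), so the final letter is not what conditions the rule; the second-to-last letter is.
"kuhihd" has second-to-last letter 'h'. The stems whose second-to-last letter is 'h' (nabehk → kanabehket, wenihb → kawenihbet) add ka- … -et around the stem.
So kuhihd → kakuhihdet.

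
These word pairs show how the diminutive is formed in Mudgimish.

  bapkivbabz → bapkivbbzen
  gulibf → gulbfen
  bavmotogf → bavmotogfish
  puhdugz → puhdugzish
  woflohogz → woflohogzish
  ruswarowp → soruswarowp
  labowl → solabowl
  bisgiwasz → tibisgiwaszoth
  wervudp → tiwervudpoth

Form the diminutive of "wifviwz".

sowifviwz

"wifviwz" has second-to-last letter 'w'. The stems whose second-to-last letter is 'w' (ruswarowp → soruswarowp, labowl → solabowl) add the prefix so-.
The other patterns: stems whose second-to-last letter is 'b' delete the last vowel and add -en; stems whose second-to-last letter is 'g' add -ish; stems whose second-to-last letter is 'd' or 's' add ti- … -oth around the stem.
So wifviwz → sowifviwz.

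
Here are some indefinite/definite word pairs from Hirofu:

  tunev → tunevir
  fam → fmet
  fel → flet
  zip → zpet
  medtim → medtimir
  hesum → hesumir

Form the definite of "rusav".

rusavir

"rusav" has 2 vowels. The stems with 2 vowels (medtim → medtimir, tunev → tunevir, hesum → hesumir) add -ir.
The other pattern: stems with 1 vowel delete the last vowel and add -et.
So rusav → rusavir.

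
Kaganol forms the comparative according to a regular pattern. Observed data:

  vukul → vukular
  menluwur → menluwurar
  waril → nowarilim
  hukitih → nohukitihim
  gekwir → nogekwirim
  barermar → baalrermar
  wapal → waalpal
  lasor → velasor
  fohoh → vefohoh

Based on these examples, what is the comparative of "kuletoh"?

vukul and waril both end in -l yet inflect differently (vukular, nowarilim), so the final letter is not what conditions the rule; the last vowel is.
"kuletoh" has last vowel 'o'. The stems whose last vowel is 'o' (lasor → velasor, fohoh → vefohoh) add the prefix ve-.
The other patterns: stems whose last vowel is 'u' add -ar; stems whose last vowel is 'i' add no- … -im around the stem; stems whose last vowel is 'a' insert -al- after the first vowel.
So kuletoh → vekuletoh.

vekuletoh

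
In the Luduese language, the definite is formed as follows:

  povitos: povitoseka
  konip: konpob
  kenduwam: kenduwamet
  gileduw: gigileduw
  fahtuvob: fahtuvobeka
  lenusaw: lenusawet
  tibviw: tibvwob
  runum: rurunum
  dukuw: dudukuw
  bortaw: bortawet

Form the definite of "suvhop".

"suvhop" has last vowel 'o'. The stems whose last vowel is 'o' (fahtuvob → fahtuvobeka, povitos → povitoseka) add -eka.
So suvhop → suvhopeka.

suvhopeka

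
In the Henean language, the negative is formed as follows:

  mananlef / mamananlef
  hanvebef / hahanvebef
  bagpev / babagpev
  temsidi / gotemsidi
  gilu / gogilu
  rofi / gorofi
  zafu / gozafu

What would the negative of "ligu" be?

goligu

mananlef and temsidi both have 3 vowels yet inflect differently (mamananlef, gotemsidi), so the number of vowels is not what conditions the rule; whether the stem ends in a vowel or a consonant is.
"ligu" ends in a vowel. The stems ending in a vowel (temsidi → gotemsidi, gilu → gogilu, rofi → gorofi) add the prefix go-.
So ligu → goligu.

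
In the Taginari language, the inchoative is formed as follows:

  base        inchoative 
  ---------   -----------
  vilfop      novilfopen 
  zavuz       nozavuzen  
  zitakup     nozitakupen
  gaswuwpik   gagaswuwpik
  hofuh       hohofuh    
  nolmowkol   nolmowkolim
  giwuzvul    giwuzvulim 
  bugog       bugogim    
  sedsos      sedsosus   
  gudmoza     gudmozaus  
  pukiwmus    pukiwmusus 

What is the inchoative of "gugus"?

zavuz and hofuh both have last vowel 'u' yet inflect differently (nozavuzen, hohofuh), so the last vowel is not what conditions the rule; the final letter is.
"gugus" ends in -s. The stems ending in -s (sedsos → sedsosus, pukiwmus → pukiwmusus) add -us.
So gugus → gugusus.

gugusus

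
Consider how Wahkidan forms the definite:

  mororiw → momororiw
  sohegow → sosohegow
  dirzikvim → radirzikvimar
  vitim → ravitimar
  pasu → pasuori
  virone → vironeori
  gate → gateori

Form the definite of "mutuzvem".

mororiw and dirzikvim both have last vowel 'i' yet inflect differently (momororiw, radirzikvimar), so the last vowel is not what conditions the rule; the final letter is.
"mutuzvem" ends in -m. The stems ending in -m (dirzikvim → radirzikvimar, vitim → ravitimar) add ra- … -ar around the stem.
So mutuzvem → ramutuzvemar.

ramutuzvemar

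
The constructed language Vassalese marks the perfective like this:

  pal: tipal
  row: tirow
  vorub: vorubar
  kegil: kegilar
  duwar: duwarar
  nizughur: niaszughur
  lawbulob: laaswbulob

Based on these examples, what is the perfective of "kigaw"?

kigawar

"kigaw" has 2 vowels. The stems with 2 vowels (vorub → vorubar, kegil → kegilar, duwar → duwarar) add -ar.
The other patterns: stems with 1 vowel add the prefix ti-; stems with 3 vowels insert -as- after the first vowel.
So kigaw → kigawar.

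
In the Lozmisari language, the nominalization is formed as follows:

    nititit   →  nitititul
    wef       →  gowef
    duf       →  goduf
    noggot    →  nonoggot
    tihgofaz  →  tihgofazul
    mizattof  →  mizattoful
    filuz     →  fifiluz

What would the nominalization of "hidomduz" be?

hidomduzul

noggot and nititit both end in -t yet inflect differently (nonoggot, nitititul), so the final letter is not what conditions the rule; the number of vowels is.
"hidomduz" has 3 vowels. The stems with 3 vowels (nititit → nitititul, tihgofaz → tihgofazul, mizattof → mizattoful) add -ul.
The other patterns: stems with 1 vowel add the prefix go-; stems with 2 vowels repeat the first consonant+vowel as a prefix.
So hidomduz → hidomduzul.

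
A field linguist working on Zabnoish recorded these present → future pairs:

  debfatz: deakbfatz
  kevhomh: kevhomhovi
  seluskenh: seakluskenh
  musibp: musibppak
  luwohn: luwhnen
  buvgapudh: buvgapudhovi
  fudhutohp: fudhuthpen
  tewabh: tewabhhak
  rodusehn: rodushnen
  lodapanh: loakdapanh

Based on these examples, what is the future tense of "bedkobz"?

bedkobzzak

seluskenh and tewabh both end in -h yet inflect differently (seakluskenh, tewabhhak), so the final letter is not what conditions the rule; the second-to-last letter is.
"bedkobz" has second-to-last letter 'b'. The stems whose second-to-last letter is 'b' (tewabh → tewabhhak, musibp → musibppak) double the final consonant and add -ak.
So bedkobz → bedkobzzak.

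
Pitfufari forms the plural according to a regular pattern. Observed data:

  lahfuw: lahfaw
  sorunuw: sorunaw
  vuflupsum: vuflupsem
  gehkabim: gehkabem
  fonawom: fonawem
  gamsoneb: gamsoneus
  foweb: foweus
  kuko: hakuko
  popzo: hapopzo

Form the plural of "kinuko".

hakinuko

lahfuw and vuflupsum both have last vowel 'u' yet inflect differently (lahfaw, vuflupsem), so the last vowel is not what conditions the rule; the final letter is.
"kinuko" ends in -o. The stems ending in -o (kuko → hakuko, popzo → hapopzo) add the prefix ha-.
The other patterns: stems ending in -w change the last vowel to 'a'; stems ending in -m change the last vowel to 'e'; stems ending in -b drop the final letter and add -us.
So kinuko → hakinuko.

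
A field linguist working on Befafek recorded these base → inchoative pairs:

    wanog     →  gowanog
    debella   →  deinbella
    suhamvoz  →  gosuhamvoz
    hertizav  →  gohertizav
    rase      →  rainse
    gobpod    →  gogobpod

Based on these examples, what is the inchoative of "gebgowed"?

debella and hertizav both have last vowel 'a' yet inflect differently (deinbella, gohertizav), so the last vowel is not what conditions the rule; whether the stem ends in a vowel or a consonant is.
"gebgowed" ends in a consonant. The stems ending in a consonant (suhamvoz → gosuhamvoz, hertizav → gohertizav, gobpod → gogobpod) add the prefix go-.
The other pattern: stems ending in a vowel insert -in- after the first vowel.
So gebgowed → gogebgowed.

gogebgowed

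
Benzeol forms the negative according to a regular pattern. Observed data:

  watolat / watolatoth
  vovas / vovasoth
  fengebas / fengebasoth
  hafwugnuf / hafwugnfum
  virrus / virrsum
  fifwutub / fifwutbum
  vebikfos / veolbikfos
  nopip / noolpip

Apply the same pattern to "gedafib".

"gedafib" has last vowel 'i'. The one such stem in the data (nopip → noolpip) inserts -ol- after the first vowel (as does vebikfos), so the same rule applies.
So gedafib → geoldafib.

geoldafib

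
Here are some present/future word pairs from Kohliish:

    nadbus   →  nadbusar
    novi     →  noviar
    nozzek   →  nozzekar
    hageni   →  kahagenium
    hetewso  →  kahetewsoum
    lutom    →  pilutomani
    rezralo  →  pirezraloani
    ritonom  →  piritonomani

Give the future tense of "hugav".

"hugav" begins with h-. The stems beginning with h- (hageni → kahagenium, hetewso → kahetewsoum) add ka- … -um around the stem.
The other patterns: stems beginning with n- add -ar; stems beginning with l- or r- add pi- … -ani around the stem.
So hugav → kahugavum.

kahugavum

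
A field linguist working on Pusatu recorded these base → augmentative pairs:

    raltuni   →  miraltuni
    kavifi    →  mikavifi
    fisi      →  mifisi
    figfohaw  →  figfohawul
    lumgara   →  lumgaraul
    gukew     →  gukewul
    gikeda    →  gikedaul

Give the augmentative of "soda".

fisi and figfohaw both begin with f- yet inflect differently (mifisi, figfohawul), so the first letter is not what conditions the rule; the final letter is.
"soda" ends in -a. The stems ending in -a (lumgara → lumgaraul, gikeda → gikedaul) add -ul.
So soda → sodaul.

sodaul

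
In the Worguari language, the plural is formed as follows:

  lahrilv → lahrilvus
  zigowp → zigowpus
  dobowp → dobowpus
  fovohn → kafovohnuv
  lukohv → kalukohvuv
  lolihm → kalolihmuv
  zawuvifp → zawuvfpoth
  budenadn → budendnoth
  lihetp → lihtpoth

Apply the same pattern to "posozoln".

lahrilv and lukohv both end in -v yet inflect differently (lahrilvus, kalukohvuv), so the final letter is not what conditions the rule; the second-to-last letter is.
"posozoln" has second-to-last letter 'l'. The one such stem in the data (lahrilv → lahrilvus) adds -us, so the same rule applies.
So posozoln → posozolnus.

posozolnus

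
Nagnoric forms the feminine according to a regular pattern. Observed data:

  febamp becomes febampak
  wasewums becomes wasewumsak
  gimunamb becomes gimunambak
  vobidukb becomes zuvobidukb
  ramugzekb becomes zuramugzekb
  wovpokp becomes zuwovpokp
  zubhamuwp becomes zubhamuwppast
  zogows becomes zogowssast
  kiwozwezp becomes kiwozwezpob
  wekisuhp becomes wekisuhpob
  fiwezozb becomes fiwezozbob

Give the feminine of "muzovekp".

zumuzovekp

gimunamb and vobidukb both end in -b yet inflect differently (gimunambak, zuvobidukb), so the final letter is not what conditions the rule; the second-to-last letter is.
"muzovekp" has second-to-last letter 'k'. The stems whose second-to-last letter is 'k' (vobidukb → zuvobidukb, ramugzekb → zuramugzekb, wovpokp → zuwovpokp) add the prefix zu-.
The other patterns: stems whose second-to-last letter is 'm' add -ak; stems whose second-to-last letter is 'w' double the final consonant and add -ast; stems whose second-to-last letter is 'h' or 'z' add -ob.
So muzovekp → zumuzovekp.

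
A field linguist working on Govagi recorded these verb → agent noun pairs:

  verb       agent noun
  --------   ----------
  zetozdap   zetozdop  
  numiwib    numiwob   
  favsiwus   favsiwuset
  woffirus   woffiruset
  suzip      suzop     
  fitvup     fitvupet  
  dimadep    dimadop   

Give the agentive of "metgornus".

fitvup and zetozdap both end in -p yet inflect differently (fitvupet, zetozdop), so the final letter is not what conditions the rule; the last vowel is.
"metgornus" has last vowel 'u'. The stems whose last vowel is 'u' (fitvup → fitvupet, woffirus → woffiruset, favsiwus → favsiwuset) add -et.
So metgornus → metgornuset.

metgornuset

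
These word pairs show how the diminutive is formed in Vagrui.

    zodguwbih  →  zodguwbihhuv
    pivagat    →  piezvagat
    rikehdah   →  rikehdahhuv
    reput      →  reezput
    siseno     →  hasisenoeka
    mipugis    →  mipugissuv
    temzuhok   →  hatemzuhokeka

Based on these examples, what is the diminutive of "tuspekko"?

hatuspekkoeka

rikehdah and pivagat both have last vowel 'a' yet inflect differently (rikehdahhuv, piezvagat), so the last vowel is not what conditions the rule; the final letter is.
"tuspekko" ends in -o. The one such stem in the data (siseno → hasisenoeka) adds ha- … -eka around the stem, so the same rule applies.
The other patterns: stems ending in -h or -s double the final consonant and add -uv; stems ending in -t insert -ez- after the first vowel.
So tuspekko → hatuspekkoeka.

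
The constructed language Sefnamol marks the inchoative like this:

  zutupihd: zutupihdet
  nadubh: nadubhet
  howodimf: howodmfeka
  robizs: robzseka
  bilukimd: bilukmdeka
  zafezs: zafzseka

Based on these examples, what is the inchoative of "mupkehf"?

bilukimd and zutupihd both end in -d yet inflect differently (bilukmdeka, zutupihdet), so the final letter is not what conditions the rule; the second-to-last letter is.
"mupkehf" has second-to-last letter 'h'. The one such stem in the data (zutupihd → zutupihdet) adds -et, so the same rule applies.
So mupkehf → mupkehfet.

mupkehfet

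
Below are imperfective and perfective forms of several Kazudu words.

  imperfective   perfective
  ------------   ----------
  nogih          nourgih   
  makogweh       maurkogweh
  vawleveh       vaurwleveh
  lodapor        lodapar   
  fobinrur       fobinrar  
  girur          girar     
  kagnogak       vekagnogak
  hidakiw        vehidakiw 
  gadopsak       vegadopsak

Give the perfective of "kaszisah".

kaurszisah

nogih and hidakiw both have last vowel 'i' yet inflect differently (nourgih, vehidakiw), so the last vowel is not what conditions the rule; the final letter is.
"kaszisah" ends in -h. The stems ending in -h (nogih → nourgih, makogweh → maurkogweh, vawleveh → vaurwleveh) insert -ur- after the first vowel.
The other patterns: stems ending in -r change the last vowel to 'a'; stems ending in -k or -w add the prefix ve-.
So kaszisah → kaurszisah.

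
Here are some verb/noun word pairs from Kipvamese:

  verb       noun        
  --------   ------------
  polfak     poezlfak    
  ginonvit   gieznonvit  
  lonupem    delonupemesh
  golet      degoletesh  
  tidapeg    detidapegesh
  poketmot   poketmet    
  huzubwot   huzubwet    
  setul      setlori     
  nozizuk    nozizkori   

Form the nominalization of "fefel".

"fefel" has last vowel 'e'. The stems whose last vowel is 'e' (lonupem → delonupemesh, golet → degoletesh, tidapeg → detidapegesh) add de- … -esh around the stem.
So fefel → defefelesh.

defefelesh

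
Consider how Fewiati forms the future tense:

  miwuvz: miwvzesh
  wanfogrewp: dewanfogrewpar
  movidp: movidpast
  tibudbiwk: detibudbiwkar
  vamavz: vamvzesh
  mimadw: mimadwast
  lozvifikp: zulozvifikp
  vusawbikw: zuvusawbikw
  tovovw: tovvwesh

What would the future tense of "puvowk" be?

depuvowkar

"puvowk" has second-to-last letter 'w'. The stems whose second-to-last letter is 'w' (wanfogrewp → dewanfogrewpar, tibudbiwk → detibudbiwkar) add de- … -ar around the stem.
The other patterns: stems whose second-to-last letter is 'd' add -ast; stems whose second-to-last letter is 'k' add the prefix zu-; stems whose second-to-last letter is 'v' delete the last vowel and add -esh.
So puvowk → depuvowkar.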